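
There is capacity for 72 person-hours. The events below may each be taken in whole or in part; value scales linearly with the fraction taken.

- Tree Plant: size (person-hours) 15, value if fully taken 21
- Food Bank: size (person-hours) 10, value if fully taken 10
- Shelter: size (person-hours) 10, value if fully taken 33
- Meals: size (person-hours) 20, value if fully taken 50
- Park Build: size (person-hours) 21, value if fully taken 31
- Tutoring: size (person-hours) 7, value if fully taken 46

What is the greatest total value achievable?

Sort by value density: Tutoring 46/7≈6.57, Shelter 33/10≈3.3, Meals 50/20≈2.5, Park Build 31/21≈1.48, Tree Plant 21/15≈1.4, Food Bank 10/10≈1.
All 7 person-hours of Tutoring fit (value 46) → 65 remain.
Shelter: take in full, 10 person-hours for value 33 → 55 left.
Take all of Meals (20 person-hours, value 50) → 35 person-hours left.
All 21 person-hours of Park Build fit (value 31) → 14 remain.
Fill the last 14 person-hours with part of Tree Plant: 14/15 of it earns 19.6.
Total value = 179.6.

179.6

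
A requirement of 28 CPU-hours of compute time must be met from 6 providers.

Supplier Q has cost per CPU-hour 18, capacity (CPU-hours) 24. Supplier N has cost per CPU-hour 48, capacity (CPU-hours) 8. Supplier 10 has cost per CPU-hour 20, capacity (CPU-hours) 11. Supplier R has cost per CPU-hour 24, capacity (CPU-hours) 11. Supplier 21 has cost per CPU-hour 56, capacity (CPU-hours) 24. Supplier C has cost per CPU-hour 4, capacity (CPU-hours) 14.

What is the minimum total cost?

308

Cheapest first:
Supplier C at 4: take all 14 CPU-hours ; 14 still needed.
Take 14 from Supplier Q at 18 to finish.
Supplier 10, Supplier R, Supplier N, Supplier 21: unused.
Cost = 14×4 + 14×18 = 308.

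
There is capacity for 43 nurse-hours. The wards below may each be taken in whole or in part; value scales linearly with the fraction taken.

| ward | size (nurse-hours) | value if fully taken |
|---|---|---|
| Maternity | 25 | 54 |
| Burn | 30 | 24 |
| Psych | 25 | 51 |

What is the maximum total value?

Rank by value-to-size ratio: Maternity 54/25≈2.16, Psych 51/25≈2.04, Burn 24/30≈0.8.
Maternity: take in full, 25 nurse-hours for value 54 → 18 left.
18 nurse-hours left: a 18/25 share of Psych gives 51×18/25 = 36.72.
Total value = 90.72.

90.72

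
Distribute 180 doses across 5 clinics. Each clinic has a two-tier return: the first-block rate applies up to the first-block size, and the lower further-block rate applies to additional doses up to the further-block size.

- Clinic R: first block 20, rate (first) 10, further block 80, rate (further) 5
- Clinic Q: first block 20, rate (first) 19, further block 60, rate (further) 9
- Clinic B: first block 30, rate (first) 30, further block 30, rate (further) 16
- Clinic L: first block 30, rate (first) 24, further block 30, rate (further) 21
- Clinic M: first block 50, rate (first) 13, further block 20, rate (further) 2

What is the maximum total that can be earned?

3630

Treat each block as its own option and order by rate: Clinic B/T1 30 > Clinic L/T1 24 > Clinic L/T2 21 > Clinic Q/T1 19 > Clinic B/T2 16 > Clinic M/T1 13 > Clinic R/T1 10 > Clinic Q/T2 9 > Clinic R/T2 5 > Clinic M/T2 2.
Clinic B/T1 (30): +30 → 150 left.
Clinic L T1 at 24: fill all 30 → 120 left.
Clinic L T2 at 21: fill all 30 → 90 left.
Clinic Q T1 at 19: fill all 20 → 70 left.
Fill Clinic B T2 block (30 at 16) → 40 left.
Clinic M T1 at 13: only 40 left, fill 40.
Total = 30×30 + 24×30 + 21×30 + 19×20 + 16×30 + 13×40 = 3630.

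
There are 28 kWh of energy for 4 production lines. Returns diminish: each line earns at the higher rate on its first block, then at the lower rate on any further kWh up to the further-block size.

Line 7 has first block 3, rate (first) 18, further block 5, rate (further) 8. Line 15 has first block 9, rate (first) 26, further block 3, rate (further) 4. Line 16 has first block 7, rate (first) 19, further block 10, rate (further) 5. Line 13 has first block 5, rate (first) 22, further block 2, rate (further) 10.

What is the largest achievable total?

Treat each block as its own option and order by rate: Line 15/first 26 > Line 13/first 22 > Line 16/first 19 > Line 7/first 18 > Line 13/second 10 > Line 7/second 8 > Line 16/second 5 > Line 15/second 4.
Line 15/first (26): +9 → 19 left.
Line 13 first at 22: fill all 5 → 14 left.
Line 16 first at 19: fill all 7 → 7 left.
Fill Line 7 first block (3 at 18) → 4 left.
Line 13/second (10): +2 → 2 left.
Line 7/second: +2 of 5 at 8; pool empty.
Total = 26×9 + 22×5 + 19×7 + 18×3 + 10×2 + 8×2 = 567.

567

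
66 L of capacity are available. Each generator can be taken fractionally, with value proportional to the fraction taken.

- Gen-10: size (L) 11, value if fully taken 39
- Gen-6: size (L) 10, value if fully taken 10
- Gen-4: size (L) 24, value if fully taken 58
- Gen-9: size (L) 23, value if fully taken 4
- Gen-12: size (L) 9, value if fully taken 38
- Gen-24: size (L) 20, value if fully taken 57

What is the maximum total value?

194

Best value per unit of size first: Gen-12 38/9≈4.22, Gen-10 39/11≈3.55, Gen-24 57/20≈2.85, Gen-4 58/24≈2.42, Gen-6 10/10≈1, Gen-9 4/23≈0.174.
Take all of Gen-12 (9 L, value 38) ; 57 L left.
Gen-10: take in full, 11 L for value 39 ; 46 left.
All 20 L of Gen-24 fit (value 57) ; 26 remain.
Take all of Gen-4 (24 L, value 58) ; 2 L left.
Only 2 L remain; take 2/10 of Gen-6 for value 10×2/10 = 2.
Total value = 194.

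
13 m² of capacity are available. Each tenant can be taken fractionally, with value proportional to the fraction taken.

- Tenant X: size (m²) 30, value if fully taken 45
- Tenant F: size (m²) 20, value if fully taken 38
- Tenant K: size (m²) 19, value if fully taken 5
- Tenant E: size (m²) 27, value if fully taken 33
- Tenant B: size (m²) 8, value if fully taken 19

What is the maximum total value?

28.5

Sort by value density: Tenant B 19/8≈2.38, Tenant F 38/20≈1.9, Tenant X 45/30≈1.5, Tenant E 33/27≈1.22, Tenant K 5/19≈0.263.
Take all of Tenant B (8 m², value 19) ; 5 m² left.
5 m² left: a 5/20 share of Tenant F gives 38×5/20 = 9.5.
Total value = 28.5.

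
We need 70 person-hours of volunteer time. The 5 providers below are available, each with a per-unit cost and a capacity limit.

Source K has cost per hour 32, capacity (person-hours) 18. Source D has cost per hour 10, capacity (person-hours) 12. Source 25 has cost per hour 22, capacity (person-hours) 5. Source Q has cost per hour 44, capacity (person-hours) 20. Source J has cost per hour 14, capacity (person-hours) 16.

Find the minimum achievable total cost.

Use providers in increasing cost order.
Source D (10): use full 12 → 58 person-hours to go.
Source J (14): use full 16 → 42 person-hours to go.
Source 25 at 22: take all 5 person-hours → 37 still needed.
Source K (32): use full 18 → 19 person-hours to go.
Source Q at 44: take 19 of its 20 → requirement met.
Cost = 12×10 + 16×14 + 5×22 + 18×32 + 19×44 = 1866.

1866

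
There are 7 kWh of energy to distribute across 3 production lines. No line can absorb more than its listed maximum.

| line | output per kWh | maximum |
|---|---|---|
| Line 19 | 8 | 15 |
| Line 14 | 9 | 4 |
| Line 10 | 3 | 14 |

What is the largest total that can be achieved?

60

Rank by output per kWh: Line 14 9 > Line 19 8 > Line 10 3.
Line 14 takes 4 to reach its cap of 4 — 3 left.
Line 19: +3 (room for 15) → 3. Pool exhausted.
Total = 8×3 + 9×4 = 60.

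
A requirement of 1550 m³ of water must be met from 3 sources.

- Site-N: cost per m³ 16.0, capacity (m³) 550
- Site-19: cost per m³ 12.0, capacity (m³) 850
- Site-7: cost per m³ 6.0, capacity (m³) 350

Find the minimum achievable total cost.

Fill from the cheapest source first.
Take 350 from Site-7 at 6.0 → need 1200 more.
Site-19 at 12.0: take all 850 m³ → 350 still needed.
Site-N (16.0): take the remaining 350 → done.
Cost = 350×6.0 + 850×12.0 + 350×16.0 = 17900.

17900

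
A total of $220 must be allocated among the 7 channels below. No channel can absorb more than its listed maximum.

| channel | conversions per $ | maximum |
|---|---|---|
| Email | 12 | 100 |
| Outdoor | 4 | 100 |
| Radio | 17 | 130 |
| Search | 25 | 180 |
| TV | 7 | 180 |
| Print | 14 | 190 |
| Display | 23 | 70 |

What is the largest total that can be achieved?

Highest conversions per $ first: Search 25 > Display 23 > Radio 17 > Print 14 > Email 12 > TV 7 > Outdoor 4.
Give Search 180 to hit its cap of 180 — 40 left.
Display: +40 (room for 70) → 40. Pool exhausted.
Total = 25×180 + 23×40 = 5420.

5420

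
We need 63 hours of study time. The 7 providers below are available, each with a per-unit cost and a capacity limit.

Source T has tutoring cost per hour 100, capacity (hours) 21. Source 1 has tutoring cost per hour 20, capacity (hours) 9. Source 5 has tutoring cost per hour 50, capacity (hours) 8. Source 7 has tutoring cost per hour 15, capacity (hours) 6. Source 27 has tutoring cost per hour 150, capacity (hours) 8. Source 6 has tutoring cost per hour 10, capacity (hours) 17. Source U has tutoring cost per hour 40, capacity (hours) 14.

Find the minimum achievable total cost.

Cheapest first:
Source 6 at 10: take all 17 hours → 46 still needed.
Take 6 from Source 7 at 15 → need 40 more.
Take 9 from Source 1 at 20 → need 31 more.
Source U (40): use full 14 → 17 hours to go.
Source 5 (50): use full 8 → 9 hours to go.
Source T at 100: take 9 of its 21 → requirement met.
Source 27: unused.
Cost = 17×10 + 6×15 + 9×20 + 14×40 + 8×50 + 9×100 = 2300.

2300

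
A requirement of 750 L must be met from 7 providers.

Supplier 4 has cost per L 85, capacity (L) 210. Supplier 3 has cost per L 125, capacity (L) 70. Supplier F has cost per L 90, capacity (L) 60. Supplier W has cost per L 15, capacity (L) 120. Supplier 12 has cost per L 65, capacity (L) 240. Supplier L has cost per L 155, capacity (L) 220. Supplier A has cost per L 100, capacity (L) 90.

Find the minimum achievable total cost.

Fill from the cheapest provider first.
Supplier W (15): use full 120 — 630 L to go.
Supplier 12 at 65: take all 240 L — 390 still needed.
Supplier 4 (85): use full 210 — 180 L to go.
Take 60 from Supplier F at 90 — need 120 more.
Take 90 from Supplier A at 100 — need 30 more.
Take 30 from Supplier 3 at 125 to finish.
Supplier L: unused.
Cost = 120×15 + 240×65 + 210×85 + 60×90 + 90×100 + 30×125 = 53400.

53400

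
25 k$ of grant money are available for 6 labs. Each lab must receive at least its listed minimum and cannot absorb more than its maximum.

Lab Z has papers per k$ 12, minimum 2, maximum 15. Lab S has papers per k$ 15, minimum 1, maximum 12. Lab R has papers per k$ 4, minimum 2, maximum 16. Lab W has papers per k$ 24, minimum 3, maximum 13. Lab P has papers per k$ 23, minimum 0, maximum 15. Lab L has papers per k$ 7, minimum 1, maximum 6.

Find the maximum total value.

Meeting every minimum uses 2+1+2+3+0+1 = 9 k$, leaving 16.
Rank by papers per k$: Lab W 24 > Lab P 23 > Lab S 15 > Lab Z 12 > Lab L 7 > Lab R 4.
Give Lab W 10 more to hit its cap of 13 ; 6 left.
Only 6 left; Lab P takes them to reach 6.
Total = 12×2 + 15×1 + 4×2 + 24×13 + 23×6 + 7×1 = 504.

504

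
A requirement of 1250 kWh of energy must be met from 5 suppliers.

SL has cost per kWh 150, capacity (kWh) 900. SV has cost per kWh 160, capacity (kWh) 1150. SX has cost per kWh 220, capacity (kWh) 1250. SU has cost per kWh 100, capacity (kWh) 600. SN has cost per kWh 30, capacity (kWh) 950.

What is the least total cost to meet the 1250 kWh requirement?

Cheapest first:
SN at 30: take all 950 kWh → 300 still needed.
SU at 100: take 300 of its 600 → requirement met.
SL, SV, SX: unused.
Cost = 950×30 + 300×100 = 58500.

58500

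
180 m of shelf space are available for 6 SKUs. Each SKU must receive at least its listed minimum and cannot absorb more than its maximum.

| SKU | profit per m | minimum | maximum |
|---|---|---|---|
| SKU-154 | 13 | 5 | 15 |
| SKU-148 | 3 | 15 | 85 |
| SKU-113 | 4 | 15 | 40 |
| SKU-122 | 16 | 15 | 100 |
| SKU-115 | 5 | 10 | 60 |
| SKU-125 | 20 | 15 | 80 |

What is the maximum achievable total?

2700

Meeting every minimum uses 5+15+15+15+10+15 = 75 m, leaving 105.
Rank by profit per m: SKU-125 20 > SKU-122 16 > SKU-154 13 > SKU-115 5 > SKU-113 4 > SKU-148 3.
SKU-125: +65 to 80 (cap) — 40 left.
Only 40 left; SKU-122 takes them to reach 55.
Total = 13×5 + 3×15 + 4×15 + 16×55 + 5×10 + 20×80 = 2700.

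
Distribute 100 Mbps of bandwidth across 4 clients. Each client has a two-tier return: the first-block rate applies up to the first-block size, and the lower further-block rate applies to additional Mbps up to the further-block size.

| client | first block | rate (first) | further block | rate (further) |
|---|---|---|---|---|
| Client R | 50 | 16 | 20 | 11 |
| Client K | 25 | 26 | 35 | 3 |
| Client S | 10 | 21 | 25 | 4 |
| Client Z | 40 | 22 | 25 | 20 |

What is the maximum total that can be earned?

Rank every tier by rate: Client K/T1 26 > Client Z/T1 22 > Client S/T1 21 > Client Z/T2 20 > Client R/T1 16 > Client R/T2 11 > Client S/T2 4 > Client K/T2 3.
Fill Client K T1 block (25 at 26) — 75 left.
Client Z T1 at 22: fill all 40 — 35 left.
Client S/T1 (21): +10 — 25 left.
Fill Client Z T2 block (25 at 20) — 0 left.
Total = 26×25 + 22×40 + 21×10 + 20×25 = 2240.

2240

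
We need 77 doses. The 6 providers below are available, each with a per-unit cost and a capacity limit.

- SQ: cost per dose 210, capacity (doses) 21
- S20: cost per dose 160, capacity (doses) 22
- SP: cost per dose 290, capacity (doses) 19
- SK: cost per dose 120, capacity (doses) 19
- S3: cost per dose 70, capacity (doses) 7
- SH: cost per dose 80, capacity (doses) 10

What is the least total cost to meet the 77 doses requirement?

Use providers in increasing cost order.
S3 (70): use full 7 ; 70 doses to go.
SH at 80: take all 10 doses ; 60 still needed.
Take 19 from SK at 120 ; need 41 more.
S20 at 160: take all 22 doses ; 19 still needed.
SQ (210): take the remaining 19 ; done.
SP: unused.
Cost = 7×70 + 10×80 + 19×120 + 22×160 + 19×210 = 11080.

11080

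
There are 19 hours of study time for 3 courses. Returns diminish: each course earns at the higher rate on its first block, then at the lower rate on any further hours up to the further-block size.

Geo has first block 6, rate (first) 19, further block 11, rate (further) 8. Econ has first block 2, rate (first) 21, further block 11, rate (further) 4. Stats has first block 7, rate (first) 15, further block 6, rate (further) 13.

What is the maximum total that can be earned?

Rank every tier by rate: Econ/T1 21 > Geo/T1 19 > Stats/T1 15 > Stats/T2 13 > Geo/T2 8 > Econ/T2 4.
Fill Econ T1 block (2 at 21) — 17 left.
Fill Geo T1 block (6 at 19) — 11 left.
Stats/T1 (15): +7 — 4 left.
Stats T2 at 13: only 4 left, fill 4.
Total = 21×2 + 19×6 + 15×7 + 13×4 = 313.

313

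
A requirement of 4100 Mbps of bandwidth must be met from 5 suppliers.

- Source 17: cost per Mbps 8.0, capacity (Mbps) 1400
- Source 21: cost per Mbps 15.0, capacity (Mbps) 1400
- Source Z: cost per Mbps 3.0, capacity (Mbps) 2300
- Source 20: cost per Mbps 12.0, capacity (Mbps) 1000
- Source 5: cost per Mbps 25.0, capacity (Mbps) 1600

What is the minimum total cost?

Fill from the cheapest supplier first.
Take 2300 from Source Z at 3.0 — need 1800 more.
Source 17 (8.0): use full 1400 — 400 Mbps to go.
Source 20 at 12.0: take 400 of its 1000 — requirement met.
Source 21, Source 5: unused.
Cost = 2300×3.0 + 1400×8.0 + 400×12.0 = 22900.

22900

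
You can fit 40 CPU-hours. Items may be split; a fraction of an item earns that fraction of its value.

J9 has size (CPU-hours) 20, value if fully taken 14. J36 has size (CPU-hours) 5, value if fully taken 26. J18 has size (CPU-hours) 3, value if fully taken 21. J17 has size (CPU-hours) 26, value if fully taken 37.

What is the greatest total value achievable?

88.2

Sort by value density: J18 21/3≈7, J36 26/5≈5.2, J17 37/26≈1.42, J9 14/20≈0.7.
J18: take in full, 3 CPU-hours for value 21 — 37 left.
Take all of J36 (5 CPU-hours, value 26) — 32 CPU-hours left.
Take all of J17 (26 CPU-hours, value 37) — 6 CPU-hours left.
6 CPU-hours left: a 6/20 share of J9 gives 14×6/20 = 4.2.
Total value = 88.2.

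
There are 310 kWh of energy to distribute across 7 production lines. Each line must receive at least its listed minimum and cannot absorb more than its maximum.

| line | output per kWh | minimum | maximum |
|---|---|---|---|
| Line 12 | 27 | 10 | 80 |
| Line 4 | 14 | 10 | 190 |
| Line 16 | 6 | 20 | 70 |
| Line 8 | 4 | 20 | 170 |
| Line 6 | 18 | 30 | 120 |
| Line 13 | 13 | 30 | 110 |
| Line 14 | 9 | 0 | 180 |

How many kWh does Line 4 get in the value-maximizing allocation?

40

Meeting every minimum uses 10+10+20+20+30+30+0 = 120 kWh, leaving 190.
Highest output per kWh first: Line 12 27 > Line 6 18 > Line 4 14 > Line 13 13 > Line 14 9 > Line 16 6 > Line 8 4.
Line 12 takes 70 more to reach its cap of 80 ; 120 left.
Line 6 takes 90 more to reach its cap of 120 ; 30 left.
Only 30 left; Line 4 takes them to reach 40.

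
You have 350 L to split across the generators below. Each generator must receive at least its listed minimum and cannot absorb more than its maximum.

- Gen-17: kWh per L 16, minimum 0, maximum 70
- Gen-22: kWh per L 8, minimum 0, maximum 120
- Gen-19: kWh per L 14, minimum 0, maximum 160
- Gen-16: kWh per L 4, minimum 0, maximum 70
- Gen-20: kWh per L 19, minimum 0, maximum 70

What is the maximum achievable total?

Meeting every minimum uses 0+0+0+0+0 = 0 L, leaving 350.
Highest kWh per L first: Gen-20 19 > Gen-17 16 > Gen-19 14 > Gen-22 8 > Gen-16 4.
Gen-20 takes 70 more to reach its cap of 70 — 280 left.
Gen-17 takes 70 more to reach its cap of 70 — 210 left.
Give Gen-19 160 more to hit its cap of 160 — 50 left.
Only 50 left; Gen-22 takes them to reach 50.
Total = 16×70 + 8×50 + 14×160 + 19×70 = 5090.

5090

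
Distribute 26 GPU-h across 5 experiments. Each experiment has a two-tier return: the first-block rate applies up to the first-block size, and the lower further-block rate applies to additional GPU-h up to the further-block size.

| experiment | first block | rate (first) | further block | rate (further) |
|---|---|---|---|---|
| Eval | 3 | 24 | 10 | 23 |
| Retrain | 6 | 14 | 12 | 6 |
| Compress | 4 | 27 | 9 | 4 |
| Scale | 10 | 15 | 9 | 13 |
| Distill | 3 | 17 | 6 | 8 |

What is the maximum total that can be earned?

Order all 10 blocks by rate: Compress/tier1 27 > Eval/tier1 24 > Eval/tier2 23 > Distill/tier1 17 > Scale/tier1 15 > Retrain/tier1 14 > Scale/tier2 13 > Distill/tier2 8 > Retrain/tier2 6 > Compress/tier2 4.
Compress/tier1 (27): +4 — 22 left.
Fill Eval tier1 block (3 at 24) — 19 left.
Eval/tier2 (23): +10 — 9 left.
Distill/tier1 (17): +3 — 6 left.
Scale tier1 at 15: only 6 left, fill 6.
Total = 27×4 + 24×3 + 23×10 + 17×3 + 15×6 = 551.

551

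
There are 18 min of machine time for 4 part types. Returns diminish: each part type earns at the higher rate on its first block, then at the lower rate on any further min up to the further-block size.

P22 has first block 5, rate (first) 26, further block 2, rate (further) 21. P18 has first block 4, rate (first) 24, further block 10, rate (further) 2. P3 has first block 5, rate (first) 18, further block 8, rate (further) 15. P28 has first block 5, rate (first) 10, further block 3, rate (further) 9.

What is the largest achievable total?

Order all 8 blocks by rate: P22/tier1 26 > P18/tier1 24 > P22/tier2 21 > P3/tier1 18 > P3/tier2 15 > P28/tier1 10 > P28/tier2 9 > P18/tier2 2.
Fill P22 tier1 block (5 at 26) → 13 left.
P18/tier1 (24): +4 → 9 left.
Fill P22 tier2 block (2 at 21) → 7 left.
Fill P3 tier1 block (5 at 18) → 2 left.
P3 tier2 at 15: only 2 left, fill 2.
Total = 26×5 + 24×4 + 21×2 + 18×5 + 15×2 = 388.

388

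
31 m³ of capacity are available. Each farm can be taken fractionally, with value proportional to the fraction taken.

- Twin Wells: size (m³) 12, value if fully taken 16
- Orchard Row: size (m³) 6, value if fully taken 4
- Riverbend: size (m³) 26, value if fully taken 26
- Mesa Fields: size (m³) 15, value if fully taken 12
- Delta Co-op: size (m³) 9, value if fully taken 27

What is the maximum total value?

53

Sort by value density: Delta Co-op 27/9≈3, Twin Wells 16/12≈1.33, Riverbend 26/26≈1, Mesa Fields 12/15≈0.8, Orchard Row 4/6≈0.667.
Take all of Delta Co-op (9 m³, value 27) → 22 m³ left.
All 12 m³ of Twin Wells fit (value 16) → 10 remain.
Fill the last 10 m³ with part of Riverbend: 10/26 of it earns 10.
Total value = 53.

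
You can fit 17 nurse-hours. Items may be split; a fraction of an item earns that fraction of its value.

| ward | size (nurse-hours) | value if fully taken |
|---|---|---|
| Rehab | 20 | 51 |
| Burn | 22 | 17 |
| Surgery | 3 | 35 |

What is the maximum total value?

70.7

Rank by value-to-size ratio: Surgery 35/3≈11.7, Rehab 51/20≈2.55, Burn 17/22≈0.773.
Take all of Surgery (3 nurse-hours, value 35) — 14 nurse-hours left.
14 nurse-hours left: a 14/20 share of Rehab gives 51×14/20 = 35.7.
Total value = 70.7.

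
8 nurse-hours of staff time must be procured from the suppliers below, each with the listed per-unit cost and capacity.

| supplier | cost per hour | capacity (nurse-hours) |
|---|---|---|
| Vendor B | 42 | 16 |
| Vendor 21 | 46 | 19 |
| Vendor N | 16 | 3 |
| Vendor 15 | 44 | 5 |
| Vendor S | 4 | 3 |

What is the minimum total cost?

Cheapest first:
Vendor S (4): use full 3 ; 5 nurse-hours to go.
Vendor N at 16: take all 3 nurse-hours ; 2 still needed.
Take 2 from Vendor B at 42 to finish.
Vendor 15, Vendor 21: unused.
Cost = 3×4 + 3×16 + 2×42 = 144.

144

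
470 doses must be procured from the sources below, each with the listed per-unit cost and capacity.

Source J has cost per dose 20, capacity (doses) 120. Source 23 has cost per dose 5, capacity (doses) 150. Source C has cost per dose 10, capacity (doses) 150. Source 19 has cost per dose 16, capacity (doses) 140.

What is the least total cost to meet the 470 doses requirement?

Use sources in increasing cost order.
Take 150 from Source 23 at 5 → need 320 more.
Take 150 from Source C at 10 → need 170 more.
Source 19 (16): use full 140 → 30 doses to go.
Take 30 from Source J at 20 to finish.
Cost = 150×5 + 150×10 + 140×16 + 30×20 = 5090.

5090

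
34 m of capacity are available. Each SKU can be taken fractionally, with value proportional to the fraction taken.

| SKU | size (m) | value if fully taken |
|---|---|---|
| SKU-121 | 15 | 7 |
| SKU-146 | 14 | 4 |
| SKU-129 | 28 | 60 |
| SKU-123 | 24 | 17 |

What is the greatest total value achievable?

64.25

Rank by value-to-size ratio: SKU-129 60/28≈2.14, SKU-123 17/24≈0.708, SKU-121 7/15≈0.467, SKU-146 4/14≈0.286.
SKU-129: take in full, 28 m for value 60 → 6 left.
Fill the last 6 m with part of SKU-123: 6/24 of it earns 4.25.
Total value = 64.25.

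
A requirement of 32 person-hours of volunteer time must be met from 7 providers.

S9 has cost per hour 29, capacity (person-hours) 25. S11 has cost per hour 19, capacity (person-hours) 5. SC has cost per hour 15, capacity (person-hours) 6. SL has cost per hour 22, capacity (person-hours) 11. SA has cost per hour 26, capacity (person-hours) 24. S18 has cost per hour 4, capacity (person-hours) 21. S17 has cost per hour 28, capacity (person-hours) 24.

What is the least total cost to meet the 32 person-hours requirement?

Cheapest first:
S18 (4): use full 21 → 11 person-hours to go.
Take 6 from SC at 15 → need 5 more.
S11 at 19: take all 5 person-hours → 0 still needed.
SL, SA, S17, S9: unused.
Cost = 21×4 + 6×15 + 5×19 = 269.

269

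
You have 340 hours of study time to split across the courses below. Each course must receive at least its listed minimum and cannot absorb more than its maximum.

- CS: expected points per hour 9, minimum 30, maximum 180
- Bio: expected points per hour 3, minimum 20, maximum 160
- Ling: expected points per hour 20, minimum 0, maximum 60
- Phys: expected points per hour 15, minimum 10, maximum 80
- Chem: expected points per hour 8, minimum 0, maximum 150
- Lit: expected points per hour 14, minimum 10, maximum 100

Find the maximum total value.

Meeting every minimum uses 30+20+0+10+0+10 = 70 hours, leaving 270.
Highest expected points per hour first: Ling 20 > Phys 15 > Lit 14 > CS 9 > Chem 8 > Bio 3.
Give Ling 60 more to hit its cap of 60 — 210 left.
Give Phys 70 more to hit its cap of 80 — 140 left.
Lit: +90 to 100 (cap) — 50 left.
Only 50 left; CS takes them to reach 80.
Total = 9×80 + 3×20 + 20×60 + 15×80 + 14×100 = 4580.

4580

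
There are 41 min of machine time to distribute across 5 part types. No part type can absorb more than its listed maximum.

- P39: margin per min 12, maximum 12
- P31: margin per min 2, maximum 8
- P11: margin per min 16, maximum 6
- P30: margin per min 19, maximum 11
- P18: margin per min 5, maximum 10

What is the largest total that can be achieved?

Order the part types by margin per min: P30 19 > P11 16 > P39 12 > P18 5 > P31 2.
P30: +11 to 11 (cap) → 30 left.
Give P11 6 to hit its cap of 6 → 24 left.
Give P39 12 to hit its cap of 12 → 12 left.
Give P18 10 to hit its cap of 10 → 2 left.
Only 2 left; P31 takes them to reach 2.
Total = 12×12 + 2×2 + 16×6 + 19×11 + 5×10 = 503.

503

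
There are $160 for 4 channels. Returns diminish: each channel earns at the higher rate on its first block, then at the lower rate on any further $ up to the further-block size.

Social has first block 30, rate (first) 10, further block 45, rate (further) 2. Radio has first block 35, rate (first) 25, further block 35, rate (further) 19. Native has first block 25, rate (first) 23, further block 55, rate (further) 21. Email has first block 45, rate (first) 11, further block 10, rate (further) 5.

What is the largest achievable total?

Order all 8 blocks by rate: Radio/tier1 25 > Native/tier1 23 > Native/tier2 21 > Radio/tier2 19 > Email/tier1 11 > Social/tier1 10 > Email/tier2 5 > Social/tier2 2.
Fill Radio tier1 block (35 at 25) → 125 left.
Native tier1 at 23: fill all 25 → 100 left.
Native tier2 at 21: fill all 55 → 45 left.
Radio/tier2 (19): +35 → 10 left.
Email/tier1: +10 of 45 at 11; pool empty.
Total = 25×35 + 23×25 + 21×55 + 19×35 + 11×10 = 3380.

3380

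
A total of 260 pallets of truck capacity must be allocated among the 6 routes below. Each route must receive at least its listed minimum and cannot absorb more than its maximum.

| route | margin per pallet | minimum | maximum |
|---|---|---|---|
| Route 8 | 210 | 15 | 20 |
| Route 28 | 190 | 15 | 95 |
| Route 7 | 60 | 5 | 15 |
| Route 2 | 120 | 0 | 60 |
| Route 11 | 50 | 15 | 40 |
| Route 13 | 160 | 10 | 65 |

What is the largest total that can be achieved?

40900

Meeting every minimum uses 15+15+5+0+15+10 = 60 pallets, leaving 200.
Order the routes by margin per pallet: Route 8 210 > Route 28 190 > Route 13 160 > Route 2 120 > Route 7 60 > Route 11 50.
Give Route 8 5 more to hit its cap of 20 — 195 left.
Route 28 takes 80 more to reach its cap of 95 — 115 left.
Give Route 13 55 more to hit its cap of 65 — 60 left.
Route 2 takes 60 more to reach its cap of 60 — 0 left.
Total = 210×20 + 190×95 + 60×5 + 120×60 + 50×15 + 160×65 = 40900.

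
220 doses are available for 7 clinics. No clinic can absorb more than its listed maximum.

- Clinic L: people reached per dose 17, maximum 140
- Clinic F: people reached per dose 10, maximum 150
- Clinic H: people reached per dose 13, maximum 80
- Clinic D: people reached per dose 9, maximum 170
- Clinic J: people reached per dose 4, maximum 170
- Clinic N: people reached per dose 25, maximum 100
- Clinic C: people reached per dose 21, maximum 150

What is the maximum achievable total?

Highest people reached per dose first: Clinic N 25 > Clinic C 21 > Clinic L 17 > Clinic H 13 > Clinic F 10 > Clinic D 9 > Clinic J 4.
Clinic N: +100 to 100 (cap) ; 120 left.
Clinic C: +120 (room for 150) → 120. Pool exhausted.
Total = 25×100 + 21×120 = 5020.

5020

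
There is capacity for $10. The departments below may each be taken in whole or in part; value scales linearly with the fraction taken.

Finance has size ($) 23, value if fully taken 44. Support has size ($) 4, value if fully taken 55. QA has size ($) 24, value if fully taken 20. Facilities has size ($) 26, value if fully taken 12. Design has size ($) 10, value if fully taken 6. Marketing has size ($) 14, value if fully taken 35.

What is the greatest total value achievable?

Rank by value-to-size ratio: Support 55/4≈13.8, Marketing 35/14≈2.5, Finance 44/23≈1.91, QA 20/24≈0.833, Design 6/10≈0.6, Facilities 12/26≈0.462.
Take all of Support (4 $, value 55) ; 6 $ left.
6 $ left: a 6/14 share of Marketing gives 35×6/14 = 15.
Total value = 70.

70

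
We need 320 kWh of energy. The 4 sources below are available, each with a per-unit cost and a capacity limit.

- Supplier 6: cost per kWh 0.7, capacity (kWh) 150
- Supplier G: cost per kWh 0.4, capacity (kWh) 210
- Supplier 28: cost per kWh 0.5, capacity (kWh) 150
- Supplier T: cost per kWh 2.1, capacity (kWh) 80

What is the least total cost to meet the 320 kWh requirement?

139

Cheapest first:
Take 210 from Supplier G at 0.4 ; need 110 more.
Take 110 from Supplier 28 at 0.5 to finish.
Supplier 6, Supplier T: unused.
Cost = 210×0.4 + 110×0.5 = 139.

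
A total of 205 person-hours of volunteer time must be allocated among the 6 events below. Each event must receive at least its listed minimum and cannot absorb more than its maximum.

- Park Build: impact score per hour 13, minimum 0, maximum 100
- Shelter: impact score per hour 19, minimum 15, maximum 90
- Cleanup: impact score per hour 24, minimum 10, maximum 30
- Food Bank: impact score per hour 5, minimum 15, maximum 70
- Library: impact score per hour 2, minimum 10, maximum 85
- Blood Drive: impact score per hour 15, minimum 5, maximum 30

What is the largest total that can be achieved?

Meeting every minimum uses 0+15+10+15+10+5 = 55 person-hours, leaving 150.
Order the events by impact score per hour: Cleanup 24 > Shelter 19 > Blood Drive 15 > Park Build 13 > Food Bank 5 > Library 2.
Give Cleanup 20 more to hit its cap of 30 — 130 left.
Shelter takes 75 more to reach its cap of 90 — 55 left.
Give Blood Drive 25 more to hit its cap of 30 — 30 left.
Park Build: +30 (room for 100) → 30. Pool exhausted.
Total = 13×30 + 19×90 + 24×30 + 5×15 + 2×10 + 15×30 = 3365.

3365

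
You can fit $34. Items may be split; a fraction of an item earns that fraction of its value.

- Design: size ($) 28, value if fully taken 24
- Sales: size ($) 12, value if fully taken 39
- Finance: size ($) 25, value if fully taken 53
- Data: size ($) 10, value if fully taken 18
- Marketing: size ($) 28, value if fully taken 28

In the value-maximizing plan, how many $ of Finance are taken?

Sort by value density: Sales 39/12≈3.25, Finance 53/25≈2.12, Data 18/10≈1.8, Marketing 28/28≈1, Design 24/28≈0.857.
All 12 $ of Sales fit (value 39) → 22 remain.
22 $ left: a 22/25 share of Finance gives 53×22/25 = 46.64.

22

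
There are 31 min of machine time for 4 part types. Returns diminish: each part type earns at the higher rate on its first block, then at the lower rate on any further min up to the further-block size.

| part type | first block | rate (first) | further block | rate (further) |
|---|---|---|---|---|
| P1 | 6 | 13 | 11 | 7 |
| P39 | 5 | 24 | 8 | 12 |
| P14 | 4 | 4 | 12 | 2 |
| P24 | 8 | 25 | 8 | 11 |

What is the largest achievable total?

538

Treat each block as its own option and order by rate: P24/tier1 25 > P39/tier1 24 > P1/tier1 13 > P39/tier2 12 > P24/tier2 11 > P1/tier2 7 > P14/tier1 4 > P14/tier2 2.
P24/tier1 (25): +8 ; 23 left.
P39 tier1 at 24: fill all 5 ; 18 left.
P1 tier1 at 13: fill all 6 ; 12 left.
P39/tier2 (12): +8 ; 4 left.
P24/tier2: +4 of 8 at 11; pool empty.
Total = 25×8 + 24×5 + 13×6 + 12×8 + 11×4 = 538.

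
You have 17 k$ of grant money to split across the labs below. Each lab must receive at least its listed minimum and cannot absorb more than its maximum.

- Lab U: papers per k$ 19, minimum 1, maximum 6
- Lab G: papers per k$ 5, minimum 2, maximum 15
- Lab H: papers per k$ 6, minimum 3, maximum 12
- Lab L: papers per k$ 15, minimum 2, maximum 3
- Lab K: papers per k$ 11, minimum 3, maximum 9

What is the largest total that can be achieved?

220

Meeting every minimum uses 1+2+3+2+3 = 11 k$, leaving 6.
Order the labs by papers per k$: Lab U 19 > Lab L 15 > Lab K 11 > Lab H 6 > Lab G 5.
Give Lab U 5 more to hit its cap of 6 ; 1 left.
Lab L takes 1 more to reach its cap of 3 ; 0 left.
Total = 19×6 + 5×2 + 6×3 + 15×3 + 11×3 = 220.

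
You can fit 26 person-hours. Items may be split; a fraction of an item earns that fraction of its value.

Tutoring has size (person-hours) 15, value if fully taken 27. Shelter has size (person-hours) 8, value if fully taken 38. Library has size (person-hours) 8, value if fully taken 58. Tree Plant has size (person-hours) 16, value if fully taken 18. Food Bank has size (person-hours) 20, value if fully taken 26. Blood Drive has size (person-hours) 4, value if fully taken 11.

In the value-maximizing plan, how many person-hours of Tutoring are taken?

Best value per unit of size first: Library 58/8≈7.25, Shelter 38/8≈4.75, Blood Drive 11/4≈2.75, Tutoring 27/15≈1.8, Food Bank 26/20≈1.3, Tree Plant 18/16≈1.12.
All 8 person-hours of Library fit (value 58) ; 18 remain.
All 8 person-hours of Shelter fit (value 38) ; 10 remain.
Blood Drive: take in full, 4 person-hours for value 11 ; 6 left.
6 person-hours left: a 6/15 share of Tutoring gives 27×6/15 = 10.8.

6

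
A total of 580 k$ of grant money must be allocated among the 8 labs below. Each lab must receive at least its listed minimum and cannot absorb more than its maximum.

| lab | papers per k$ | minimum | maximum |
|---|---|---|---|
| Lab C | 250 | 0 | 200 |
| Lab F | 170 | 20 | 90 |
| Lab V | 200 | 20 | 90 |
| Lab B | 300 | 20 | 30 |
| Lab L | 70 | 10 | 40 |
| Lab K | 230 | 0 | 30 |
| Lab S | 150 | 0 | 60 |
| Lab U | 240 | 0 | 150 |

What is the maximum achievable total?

132500

Meeting every minimum uses 0+20+20+20+10+0+0+0 = 70 k$, leaving 510.
Highest papers per k$ first: Lab B 300 > Lab C 250 > Lab U 240 > Lab K 230 > Lab V 200 > Lab F 170 > Lab S 150 > Lab L 70.
Lab B: +10 to 30 (cap) → 500 left.
Give Lab C 200 more to hit its cap of 200 → 300 left.
Lab U takes 150 more to reach its cap of 150 → 150 left.
Give Lab K 30 more to hit its cap of 30 → 120 left.
Lab V takes 70 more to reach its cap of 90 → 50 left.
Lab F: +50 (room for 70) → 70. Pool exhausted.
Total = 250×200 + 170×70 + 200×90 + 300×30 + 70×10 + 230×30 + 240×150 = 132500.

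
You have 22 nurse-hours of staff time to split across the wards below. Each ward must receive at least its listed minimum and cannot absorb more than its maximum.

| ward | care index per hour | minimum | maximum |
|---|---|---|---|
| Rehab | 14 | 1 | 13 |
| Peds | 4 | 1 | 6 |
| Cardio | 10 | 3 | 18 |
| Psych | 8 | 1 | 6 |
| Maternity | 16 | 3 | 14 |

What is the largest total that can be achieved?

308

Meeting every minimum uses 1+1+3+1+3 = 9 nurse-hours, leaving 13.
Order the wards by care index per hour: Maternity 16 > Rehab 14 > Cardio 10 > Psych 8 > Peds 4.
Give Maternity 11 more to hit its cap of 14 ; 2 left.
Only 2 left; Rehab takes them to reach 3.
Total = 14×3 + 4×1 + 10×3 + 8×1 + 16×14 = 308.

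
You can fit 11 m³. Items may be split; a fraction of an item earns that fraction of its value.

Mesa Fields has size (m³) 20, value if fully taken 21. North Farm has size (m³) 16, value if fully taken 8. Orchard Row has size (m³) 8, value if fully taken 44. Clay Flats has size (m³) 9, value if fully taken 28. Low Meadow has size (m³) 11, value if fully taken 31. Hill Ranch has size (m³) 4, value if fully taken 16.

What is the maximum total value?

56

Rank by value-to-size ratio: Orchard Row 44/8≈5.5, Hill Ranch 16/4≈4, Clay Flats 28/9≈3.11, Low Meadow 31/11≈2.82, Mesa Fields 21/20≈1.05, North Farm 8/16≈0.5.
All 8 m³ of Orchard Row fit (value 44) ; 3 remain.
3 m³ left: a 3/4 share of Hill Ranch gives 16×3/4 = 12.
Total value = 56.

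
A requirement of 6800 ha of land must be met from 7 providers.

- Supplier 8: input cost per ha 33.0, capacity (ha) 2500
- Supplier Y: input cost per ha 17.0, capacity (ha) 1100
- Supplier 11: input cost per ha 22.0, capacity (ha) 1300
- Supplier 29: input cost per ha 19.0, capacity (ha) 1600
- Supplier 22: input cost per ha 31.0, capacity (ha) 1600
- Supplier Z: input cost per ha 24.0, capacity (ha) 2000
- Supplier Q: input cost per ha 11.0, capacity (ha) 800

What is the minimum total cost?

Cheapest first:
Supplier Q (11.0): use full 800 → 6000 ha to go.
Take 1100 from Supplier Y at 17.0 → need 4900 more.
Supplier 29 at 19.0: take all 1600 ha → 3300 still needed.
Take 1300 from Supplier 11 at 22.0 → need 2000 more.
Take 2000 from Supplier Z at 24.0 → need 0 more.
Supplier 22, Supplier 8: unused.
Cost = 800×11.0 + 1100×17.0 + 1600×19.0 + 1300×22.0 + 2000×24.0 = 134500.

134500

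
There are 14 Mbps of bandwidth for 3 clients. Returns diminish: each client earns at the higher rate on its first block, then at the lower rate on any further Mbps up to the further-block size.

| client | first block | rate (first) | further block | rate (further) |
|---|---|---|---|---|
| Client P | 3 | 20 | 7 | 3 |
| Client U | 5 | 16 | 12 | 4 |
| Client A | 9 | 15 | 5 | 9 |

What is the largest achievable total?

Rank every tier by rate: Client P/first 20 > Client U/first 16 > Client A/first 15 > Client A/second 9 > Client U/second 4 > Client P/second 3.
Client P first at 20: fill all 3 ; 11 left.
Client U first at 16: fill all 5 ; 6 left.
Client A first at 15: only 6 left, fill 6.
Total = 20×3 + 16×5 + 15×6 = 230.

230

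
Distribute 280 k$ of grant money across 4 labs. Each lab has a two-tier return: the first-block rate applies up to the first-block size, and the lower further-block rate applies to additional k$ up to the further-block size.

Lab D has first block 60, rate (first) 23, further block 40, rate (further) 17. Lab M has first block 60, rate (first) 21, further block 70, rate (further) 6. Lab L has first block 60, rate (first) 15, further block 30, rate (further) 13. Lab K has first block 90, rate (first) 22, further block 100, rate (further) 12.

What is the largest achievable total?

5750

Order all 8 blocks by rate: Lab D/tier1 23 > Lab K/tier1 22 > Lab M/tier1 21 > Lab D/tier2 17 > Lab L/tier1 15 > Lab L/tier2 13 > Lab K/tier2 12 > Lab M/tier2 6.
Lab D tier1 at 23: fill all 60 — 220 left.
Lab K tier1 at 22: fill all 90 — 130 left.
Lab M tier1 at 21: fill all 60 — 70 left.
Fill Lab D tier2 block (40 at 17) — 30 left.
Lab L/tier1: +30 of 60 at 15; pool empty.
Total = 23×60 + 22×90 + 21×60 + 17×40 + 15×30 = 5750.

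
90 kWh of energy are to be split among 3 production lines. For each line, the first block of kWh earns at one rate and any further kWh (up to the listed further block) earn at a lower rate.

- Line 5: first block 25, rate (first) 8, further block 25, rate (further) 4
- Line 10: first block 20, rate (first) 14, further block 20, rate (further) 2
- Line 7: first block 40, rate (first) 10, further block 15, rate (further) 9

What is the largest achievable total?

Treat each block as its own option and order by rate: Line 10/tier1 14 > Line 7/tier1 10 > Line 7/tier2 9 > Line 5/tier1 8 > Line 5/tier2 4 > Line 10/tier2 2.
Line 10/tier1 (14): +20 ; 70 left.
Line 7 tier1 at 10: fill all 40 ; 30 left.
Line 7/tier2 (9): +15 ; 15 left.
15 remain; put them into Line 5 tier1 at 8.
Total = 14×20 + 10×40 + 9×15 + 8×15 = 935.

935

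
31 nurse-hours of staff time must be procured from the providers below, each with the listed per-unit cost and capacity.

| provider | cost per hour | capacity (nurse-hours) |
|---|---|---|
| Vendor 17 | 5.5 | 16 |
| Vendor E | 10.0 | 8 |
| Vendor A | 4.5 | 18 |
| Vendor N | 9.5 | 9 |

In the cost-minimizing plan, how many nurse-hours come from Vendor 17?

Cheapest first:
Vendor A (4.5): use full 18 → 13 nurse-hours to go.
Vendor 17 at 5.5: take 13 of its 16 → requirement met.
Vendor N, Vendor E: unused.

13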